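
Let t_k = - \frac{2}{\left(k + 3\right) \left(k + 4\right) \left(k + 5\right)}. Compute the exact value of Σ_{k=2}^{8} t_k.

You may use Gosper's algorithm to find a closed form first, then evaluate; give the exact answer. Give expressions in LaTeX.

Step 1: r(k) = (k + 3)/(k + 6).
Gosper form: A/B · C(k+1)/C(k) with A=k + 3, B=k + 6, C=1.
f must satisfy (k + 3)·f(k+1) − (k + 5)·f(k) = 1.
From deg A=1, deg B=1, deg C=0: d=2.
Solving with deg f ≤ 2: f(k) = k*(k + 7)/24.
Certificate R = B(k−1)f/C = k*(k + 5)*(k + 7)/24 gives s_k = k*(-k - 7)/(12*(k + 3)*(k + 4)).
Verify: -2/(k**3 + 12*k**2 + 47*k + 60) matches t_k.
Σ_(k=2)^(8) t_k = s_(9) − s_(2) = -1/13 − (-1/20) = -7/260.

Σ = -7/260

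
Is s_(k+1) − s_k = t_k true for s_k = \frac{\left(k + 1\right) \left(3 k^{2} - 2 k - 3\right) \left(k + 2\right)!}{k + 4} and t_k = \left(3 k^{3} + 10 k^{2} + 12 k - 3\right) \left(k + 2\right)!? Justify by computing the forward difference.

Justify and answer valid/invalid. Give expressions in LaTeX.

s_(k+1) = (k + 2)*(3*k**2 + 4*k - 2)*factorial(k + 3)/(k + 5)
s_(k+1) − s_k = (3*k**5 + 28*k**4 + 96*k**3 + 158*k**2 + 72*k - 33)*factorial(k + 2)/((k + 4)*(k + 5))
(s_(k+1) − s_k) − t_k = -3*(3*k**4 + 22*k**3 + 49*k**2 + 47*k - 9)*factorial(k + 2)/((k + 4)*(k + 5))

Invalid: residual - \frac{3 \left(3 k^{4} + 22 k^{3} + 49 k^{2} + 47 k - 9\right) \left(k + 2\right)!}{\left(k + 4\right) \left(k + 5\right)} ≠ 0.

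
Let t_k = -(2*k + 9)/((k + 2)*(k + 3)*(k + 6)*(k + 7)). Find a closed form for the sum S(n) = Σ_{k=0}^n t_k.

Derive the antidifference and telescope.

Compute t_(k+1)/t_k: get (k + 2)*(k + 6)*(2*k + 11)/((k + 4)*(k + 8)*(2*k + 9)).
Normal form (A,B,C) = (k + 2, k + 8, k**3 + 27*k**2/2 + 121*k/2 + 90).
Solve (k + 2)·f(k+1) − (k + 7)·f(k) = k**3 + 27*k**2/2 + 121*k/2 + 90.
Bound: deg f ≤ 5.
Solving with deg f ≤ 5: f(k) = k*(k + 3)*(k + 4)*(k + 5)*(k + 8)/24.
Get s_k = R·t_k = k*(-k - 8)/(12*(k**2 + 8*k + 12)) with R(k) = B(k−1)f(k)/C(k) = k*(k + 3)*(k + 7)*(k + 8)/(12*(2*k + 9)).
s_(k+1) − s_k = (-2*k - 9)/(k**4 + 18*k**3 + 113*k**2 + 288*k + 252) = t_k.
s_(n+1) = (-n**2 - 10*n - 9)/(12*(n**2 + 10*n + 21)) and s_(0) = 0, so S(n) = (-n**2 - 10*n - 9)/(12*(n**2 + 10*n + 21)).

S(n) = (-n**2 - 10*n - 9)/(12*(n**2 + 10*n + 21))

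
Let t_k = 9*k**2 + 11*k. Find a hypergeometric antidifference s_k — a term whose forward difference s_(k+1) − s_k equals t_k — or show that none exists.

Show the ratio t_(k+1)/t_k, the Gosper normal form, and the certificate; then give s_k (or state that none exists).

t_(k+1)/t_k = (9*k**2 + 29*k + 20)/(k*(9*k + 11)).
So A=1 and B=1, with C=k**2 + 11*k/9.
f must satisfy (1)·f(k+1) − (1)·f(k) = k**2 + 11*k/9.
Bound: deg f ≤ 3.
Coefficient equations give f(k) = k*(k - 1)*(3*k + 4)/9.
Get s_k = R·t_k = k*(3*k**2 + k - 4) with R(k) = B(k−1)f(k)/C(k) = (k - 1)*(3*k + 4)/(9*k + 11).
Δs = k*(9*k + 11), as required.

s_k = k*(3*k**2 + k - 4)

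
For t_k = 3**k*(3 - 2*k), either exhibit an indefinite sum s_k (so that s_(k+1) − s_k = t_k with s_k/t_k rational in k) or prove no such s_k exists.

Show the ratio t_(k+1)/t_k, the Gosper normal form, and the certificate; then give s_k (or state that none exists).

s_k = 3**k*(3 - k)

r(k) = 3*(2*k - 1)/(2*k - 3) after simplifying.
Factor: A=3; B=1; C=k - 3/2.
Key eq: (3)·f(k+1) = (1)·f(k) + (k - 3/2).
d = 1 from the (0,0,1) case.
Match coefficients ⇒ f(k) = (k - 3)/2.
Get s_k = R·t_k = 3**k*(3 - k) with R(k) = B(k−1)f(k)/C(k) = (k - 3)/(2*k - 3).
Check: Δs_k = 3**k*(3 - 2*k). ✓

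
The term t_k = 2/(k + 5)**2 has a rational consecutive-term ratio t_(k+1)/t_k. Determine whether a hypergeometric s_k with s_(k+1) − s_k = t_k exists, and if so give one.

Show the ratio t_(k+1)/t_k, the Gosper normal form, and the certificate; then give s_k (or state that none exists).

Compute t_(k+1)/t_k: get (k + 5)**2/(k + 6)**2.
Gosper form: A/B · C(k+1)/C(k) with A=k**2 + 10*k + 25, B=k**2 + 12*k + 36, C=1.
Key eq: (k**2 + 10*k + 25)·f(k+1) = (k**2 + 10*k + 25)·f(k) + (1).
Degrees (2,2,0) ⇒ d ≤ 0.
Write f(k) = c0. Then LHS − RHS = -1, requiring -1 = 0: contradictory. No certificate.

not Gosper-summable; s_k does not exist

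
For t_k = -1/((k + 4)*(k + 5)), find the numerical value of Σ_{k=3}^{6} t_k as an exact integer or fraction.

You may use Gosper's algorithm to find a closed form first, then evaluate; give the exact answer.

Σ = -4/77

Step 1: r(k) = (k + 4)/(k + 6).
Gosper form: A/B · C(k+1)/C(k) with A=k + 4, B=k + 6, C=1.
Need (k + 4)·f(k+1) − (k + 5)·f(k) = 1.
deg f ≤ 1 (via 1,1,0).
Solve for f: f(k) = k/4 (degree 1 ≤ 1).
So s_k = (B(k−1)f/C)·t_k = (k*(k + 5)/4)·t_k = -k/(4*k + 16).
Check: Δs_k = -1/(k**2 + 9*k + 20). ✓
Telescoping: Σ = s_(7) − s_(3) = -7/44 − (-3/28) = -4/77.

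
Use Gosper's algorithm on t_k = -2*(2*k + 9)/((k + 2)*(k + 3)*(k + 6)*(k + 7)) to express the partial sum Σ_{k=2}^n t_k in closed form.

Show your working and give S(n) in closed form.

Ratio r(k) = (k + 2)*(k + 6)*(2*k + 11)/((k + 4)*(k + 8)*(2*k + 9)).
Take A(k)=k + 2, B(k)=k + 8, C(k)=k**3 + 27*k**2/2 + 121*k/2 + 90.
Need (k + 2)·f(k+1) − (k + 7)·f(k) = k**3 + 27*k**2/2 + 121*k/2 + 90.
deg f ≤ 5 (via 1,1,3).
Solve for f: f(k) = k*(k + 3)*(k + 4)*(k + 5)*(k + 8)/24 (degree 5 ≤ 5).
So s_k = (B(k−1)f/C)·t_k = (k*(k + 3)*(k + 7)*(k + 8)/(12*(2*k + 9)))·t_k = k*(-k - 8)/(6*(k**2 + 8*k + 12)).
Δs = 2*(-2*k - 9)/(k**4 + 18*k**3 + 113*k**2 + 288*k + 252), as required.
Telescope: S(n) = s_(n+1) − s_(2) = (-n**2 - 10*n - 9)/(6*(n**2 + 10*n + 21)) − (-5/48) = (-n**2 - 10*n + 11)/(16*(n**2 + 10*n + 21)).

S(n) = (-n**2 - 10*n + 11)/(16*(n**2 + 10*n + 21))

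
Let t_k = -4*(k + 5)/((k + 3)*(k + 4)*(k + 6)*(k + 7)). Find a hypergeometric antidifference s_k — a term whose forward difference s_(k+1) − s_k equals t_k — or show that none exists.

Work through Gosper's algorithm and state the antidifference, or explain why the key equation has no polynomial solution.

t_(k+1)/t_k = (k + 3)*(k + 6)**2/((k + 5)**2*(k + 8)).
A = k + 3, B = k + 8, C = k**2 + 10*k + 25.
Set up (k + 3)·f(k+1) − (k + 7)·f(k) − (k**2 + 10*k + 25) = 0.
d = 4 from the (1,1,2) case.
A polynomial solution: f(k) = k*(k + 4)*(k + 5)*(k + 9)/36.
So s_k = (B(k−1)f/C)·t_k = (k*(k + 4)*(k + 7)*(k + 9)/(36*(k + 5)))·t_k = k*(-k - 9)/(9*(k**2 + 9*k + 18)).
Check: Δs_k = 4*(-k - 5)/(k**4 + 20*k**3 + 145*k**2 + 450*k + 504). ✓

s_k = k*(-k - 9)/(9*(k**2 + 9*k + 18))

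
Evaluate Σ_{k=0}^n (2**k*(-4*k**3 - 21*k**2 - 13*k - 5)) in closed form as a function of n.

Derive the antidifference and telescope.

Compute t_(k+1)/t_k: get 2*(4*k**3 + 33*k**2 + 67*k + 43)/(4*k**3 + 21*k**2 + 13*k + 5).
So A=2 and B=1, with C=k**3 + 21*k**2/4 + 13*k/4 + 5/4.
Need (2)·f(k+1) − (1)·f(k) = k**3 + 21*k**2/4 + 13*k/4 + 5/4.
Bound: deg f ≤ 3.
Solving with deg f ≤ 3: f(k) = (4*k**3 - 3*k**2 + k + 1)/4.
R(k) = B(k−1)·f(k)/C(k) = (4*k**3 - 3*k**2 + k + 1)/(4*k**3 + 21*k**2 + 13*k + 5); s_k = R·t_k = 2**k*(-4*k**3 + 3*k**2 - k - 1).
s_(k+1) − s_k = 2**k*(-4*k**3 - 21*k**2 - 13*k - 5) = t_k.
Telescope: S(n) = s_(n+1) − s_(0) = 2**(n + 1)*(-4*n**3 - 9*n**2 - 7*n - 3) − (-1) = -8*2**n*n**3 - 18*2**n*n**2 - 14*2**n*n - 6*2**n + 1.

S(n) = -8*2**n*n**3 - 18*2**n*n**2 - 14*2**n*n - 6*2**n + 1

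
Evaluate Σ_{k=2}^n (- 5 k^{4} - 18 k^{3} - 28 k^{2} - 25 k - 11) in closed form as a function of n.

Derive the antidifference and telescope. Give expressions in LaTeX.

S(n) = - n^{5} - 7 n^{4} - 20 n^{3} - 31 n^{2} - 28 n + 87

Step 1: r(k) = (5*k**4 + 38*k**3 + 112*k**2 + 155*k + 87)/(5*k**4 + 18*k**3 + 28*k**2 + 25*k + 11).
Normal form (A,B,C) = (1, 1, k**4 + 18*k**3/5 + 28*k**2/5 + 5*k + 11/5).
Key eq: (1)·f(k+1) = (1)·f(k) + (k**4 + 18*k**3/5 + 28*k**2/5 + 5*k + 11/5).
Bound: deg f ≤ 5.
Solving with deg f ≤ 5: f(k) = k*(k**4 + 2*k**3 + 2*k**2 + 3*k + 3)/5.
So s_k = (B(k−1)f/C)·t_k = (k*(k**4 + 2*k**3 + 2*k**2 + 3*k + 3)/(5*k**4 + 18*k**3 + 28*k**2 + 25*k + 11))·t_k = k*(-k**4 - 2*k**3 - 2*k**2 - 3*k - 3).
s_(k+1) − s_k = -5*k**4 - 18*k**3 - 28*k**2 - 25*k - 11 = t_k.
s_(n+1) = -n**5 - 7*n**4 - 20*n**3 - 31*n**2 - 28*n - 11 and s_(2) = -98, so S(n) = -n**5 - 7*n**4 - 20*n**3 - 31*n**2 - 28*n + 87.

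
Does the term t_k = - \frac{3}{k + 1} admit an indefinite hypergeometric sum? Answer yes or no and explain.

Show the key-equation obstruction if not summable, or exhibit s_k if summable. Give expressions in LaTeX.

No — key equation has no polynomial f.

r(k) = (k + 1)/(k + 2) after simplifying.
Factor: A=k + 1; B=k + 2; C=1.
Need (k + 1)·f(k+1) − (k + 1)·f(k) = 1.
Degrees (1,1,0) ⇒ d ≤ 0.
Generic f = c0 gives residual -1; -1 = 0 cannot hold, so t_k is not Gosper-summable.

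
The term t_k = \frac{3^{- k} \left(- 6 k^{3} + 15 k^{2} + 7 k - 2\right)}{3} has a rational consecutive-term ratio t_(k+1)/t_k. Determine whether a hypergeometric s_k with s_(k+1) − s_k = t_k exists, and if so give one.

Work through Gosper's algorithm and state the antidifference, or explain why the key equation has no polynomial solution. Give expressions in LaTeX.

t_(k+1)/t_k = (6*k**3 + 3*k**2 - 19*k - 14)/(3*(6*k**3 - 15*k**2 - 7*k + 2)).
A = 1/3, B = 1, C = k**3 - 5*k**2/2 - 7*k/6 + 1/3.
Solve (1/3)·f(k+1) − (1)·f(k) = k**3 - 5*k**2/2 - 7*k/6 + 1/3.
From deg A=0, deg B=0, deg C=3: d=3.
A polynomial solution: f(k) = -k*(3*k**2 - 3*k - 2)/2.
So s_k = (B(k−1)f/C)·t_k = (-3*k*(3*k**2 - 3*k - 2)/(6*k**3 - 15*k**2 - 7*k + 2))·t_k = k*(3*k**2 - 3*k - 2)/3**k.
s_(k+1) − s_k = (-6*k**3 + 15*k**2 + 7*k - 2)/(3*3**k) = t_k.

s_k = 3^{- k} k \left(3 k^{2} - 3 k - 2\right)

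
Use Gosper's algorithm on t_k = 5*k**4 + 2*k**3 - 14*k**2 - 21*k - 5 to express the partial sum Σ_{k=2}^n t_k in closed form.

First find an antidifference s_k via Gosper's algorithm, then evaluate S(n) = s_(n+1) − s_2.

S(n) = n**5 + 3*n**4 - 2*n**3 - 17*n**2 - 18*n + 33

t_(k+1)/t_k = (5*k**4 + 22*k**3 + 22*k**2 - 23*k - 33)/(5*k**4 + 2*k**3 - 14*k**2 - 21*k - 5).
Gosper form: A/B · C(k+1)/C(k) with A=1, B=1, C=k**4 + 2*k**3/5 - 14*k**2/5 - 21*k/5 - 1.
Key eq: (1)·f(k+1) = (1)·f(k) + (k**4 + 2*k**3/5 - 14*k**2/5 - 21*k/5 - 1).
Degrees (0,0,4) ⇒ d ≤ 5.
Solve for f: f(k) = k*(k**4 - 2*k**3 - 4*k**2 - 3*k + 3)/5 (degree 5 ≤ 5).
Get s_k = R·t_k = k*(k**4 - 2*k**3 - 4*k**2 - 3*k + 3) with R(k) = B(k−1)f(k)/C(k) = k*(k**4 - 2*k**3 - 4*k**2 - 3*k + 3)/(5*k**4 + 2*k**3 - 14*k**2 - 21*k - 5).
s_(k+1) − s_k = 5*k**4 + 2*k**3 - 14*k**2 - 21*k - 5 = t_k.
Σ_(k=2)^n t_k = s_(n+1) − s_(2) = (n**5 + 3*n**4 - 2*n**3 - 17*n**2 - 18*n - 5) − (-38), i.e. n**5 + 3*n**4 - 2*n**3 - 17*n**2 - 18*n + 33.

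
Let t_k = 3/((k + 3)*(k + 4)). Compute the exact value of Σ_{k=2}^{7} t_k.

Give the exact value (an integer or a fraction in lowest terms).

Σ = 18/55

Ratio r(k) = (k + 3)/(k + 5).
Normal form (A,B,C) = (k + 3, k + 5, 1).
Solve (k + 3)·f(k+1) − (k + 4)·f(k) = 1.
Degrees (1,1,0) ⇒ d ≤ 1.
Match coefficients ⇒ f(k) = k/3.
Certificate R = B(k−1)f/C = k*(k + 4)/3 gives s_k = k/(k + 3).
s_(k+1) − s_k = 3/(k**2 + 7*k + 12) = t_k.
Evaluate s at k=8 and k=2: 8/11 and 2/5; difference 18/55.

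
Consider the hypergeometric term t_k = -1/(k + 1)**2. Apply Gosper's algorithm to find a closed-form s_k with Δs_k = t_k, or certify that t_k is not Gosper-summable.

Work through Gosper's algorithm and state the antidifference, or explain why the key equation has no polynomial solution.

none (Gosper's algorithm certifies no s_k)

The ratio is (k + 1)**2/(k + 2)**2.
A = k**2 + 2*k + 1, B = k**2 + 4*k + 4, C = 1.
Key eq: (k**2 + 2*k + 1)·f(k+1) = (k**2 + 2*k + 1)·f(k) + (1).
deg f ≤ 0 (via 2,2,0).
Write f(k) = c0. Then LHS − RHS = -1, requiring -1 = 0: contradictory. No certificate.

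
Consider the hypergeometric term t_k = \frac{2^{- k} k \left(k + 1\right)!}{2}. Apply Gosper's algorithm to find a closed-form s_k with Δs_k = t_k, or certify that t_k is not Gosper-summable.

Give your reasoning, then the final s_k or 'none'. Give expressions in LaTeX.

Step 1: r(k) = (k + 1)*(k + 2)/(2*k).
Gosper form: A/B · C(k+1)/C(k) with A=k/2 + 1, B=1, C=k.
Need (k/2 + 1)·f(k+1) − (1)·f(k) = k.
Bound: deg f ≤ 0.
Solve for f: f(k) = 2 (degree 0 ≤ 0).
Then R = B(k−1)f/C = 2/k, so s_k = R(k)·t_k = factorial(k + 1)/2**k.
Check: Δs_k = k*factorial(k + 1)/(2*2**k). ✓

s_k = 2^{- k} \left(k + 1\right)!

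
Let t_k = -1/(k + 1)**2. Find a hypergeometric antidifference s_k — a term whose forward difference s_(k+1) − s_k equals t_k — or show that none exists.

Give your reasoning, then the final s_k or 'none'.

none — t_k is not Gosper-summable

Compute t_(k+1)/t_k: get (k + 1)**2/(k + 2)**2.
Normal form (A,B,C) = (k**2 + 2*k + 1, k**2 + 4*k + 4, 1).
f must satisfy (k**2 + 2*k + 1)·f(k+1) − (k**2 + 2*k + 1)·f(k) = 1.
From deg A=2, deg B=2, deg C=0: d=0.
f = c0 ⇒ A·f(k+1) − B(k−1)·f(k) − C = -1. The system {-1 = 0} is inconsistent; no antidifference.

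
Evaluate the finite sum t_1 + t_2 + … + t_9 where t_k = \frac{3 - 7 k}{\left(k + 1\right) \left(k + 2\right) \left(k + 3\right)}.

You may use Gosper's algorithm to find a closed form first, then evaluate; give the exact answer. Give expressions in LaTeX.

Compute t_(k+1)/t_k: get (k + 1)*(7*k + 4)/((k + 4)*(7*k - 3)).
A = k + 1, B = k + 4, C = k - 3/7.
Need (k + 1)·f(k+1) − (k + 3)·f(k) = k - 3/7.
Bound: deg f ≤ 2.
Match coefficients ⇒ f(k) = k*(k - 4)/7.
R(k) = B(k−1)·f(k)/C(k) = k*(k - 4)*(k + 3)/(7*k - 3); s_k = R·t_k = k*(4 - k)/((k + 1)*(k + 2)).
s_(k+1) − s_k = (3 - 7*k)/(k**3 + 6*k**2 + 11*k + 6) = t_k.
Evaluate s at k=10 and k=1: -5/11 and 1/2; difference -21/22.

Σ = -21/22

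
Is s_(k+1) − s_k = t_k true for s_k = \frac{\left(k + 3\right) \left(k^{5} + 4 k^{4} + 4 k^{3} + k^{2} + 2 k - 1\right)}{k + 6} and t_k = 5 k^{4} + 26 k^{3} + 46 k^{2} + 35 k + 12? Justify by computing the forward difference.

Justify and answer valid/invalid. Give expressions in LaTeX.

Invalid: residual \frac{3 \left(- 4 k^{5} - 52 k^{4} - 198 k^{3} - 310 k^{2} - 220 k - 73\right)}{k^{2} + 13 k + 42} ≠ 0.

s_(k+1) = (k**6 + 13*k**5 + 66*k**4 + 167*k**3 + 225*k**2 + 159*k + 44)/(k + 7)
s_(k+1) − s_k = (5*k**6 + 79*k**5 + 438*k**4 + 1131*k**3 + 1469*k**2 + 966*k + 285)/(k**2 + 13*k + 42)
(s_(k+1) − s_k) − t_k = 3*(-4*k**5 - 52*k**4 - 198*k**3 - 310*k**2 - 220*k - 73)/(k**2 + 13*k + 42)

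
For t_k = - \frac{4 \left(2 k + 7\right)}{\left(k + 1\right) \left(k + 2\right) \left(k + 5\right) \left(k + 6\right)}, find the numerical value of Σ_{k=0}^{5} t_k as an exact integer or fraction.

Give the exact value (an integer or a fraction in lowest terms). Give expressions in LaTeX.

t_(k+1)/t_k = (k + 1)*(k + 5)*(2*k + 9)/((k + 3)*(k + 7)*(2*k + 7)).
Take A(k)=k + 1, B(k)=k + 7, C(k)=k**3 + 21*k**2/2 + 73*k/2 + 42.
Set up (k + 1)·f(k+1) − (k + 6)·f(k) − (k**3 + 21*k**2/2 + 73*k/2 + 42) = 0.
From deg A=1, deg B=1, deg C=3: d=5.
Solve for f: f(k) = k*(k + 2)*(k + 3)*(k + 4)*(k + 6)/10 (degree 5 ≤ 5).
Get s_k = R·t_k = 4*k*(-k - 6)/(5*(k**2 + 6*k + 5)) with R(k) = B(k−1)f(k)/C(k) = k*(k + 2)*(k + 6)**2/(5*(2*k + 7)).
Verify: 4*(-2*k - 7)/(k**4 + 14*k**3 + 65*k**2 + 112*k + 60) matches t_k.
Evaluate s at k=6 and k=0: -288/385 and 0; difference -288/385.

Σ = -288/385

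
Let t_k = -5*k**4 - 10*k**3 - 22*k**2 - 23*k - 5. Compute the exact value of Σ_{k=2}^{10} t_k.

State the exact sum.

Compute t_(k+1)/t_k: get (5*k**4 + 30*k**3 + 82*k**2 + 117*k + 65)/(5*k**4 + 10*k**3 + 22*k**2 + 23*k + 5).
Factor: A=1; B=1; C=k**4 + 2*k**3 + 22*k**2/5 + 23*k/5 + 1.
Need (1)·f(k+1) − (1)·f(k) = k**4 + 2*k**3 + 22*k**2/5 + 23*k/5 + 1.
From deg A=0, deg B=0, deg C=4: d=5.
Solve for f: f(k) = k*(k**4 + 4*k**2 + 3*k - 3)/5 (degree 5 ≤ 5).
Certificate R = B(k−1)f/C = k*(k**4 + 4*k**2 + 3*k - 3)/(5*k**4 + 10*k**3 + 22*k**2 + 23*k + 5) gives s_k = k*(-k**4 - 4*k**2 - 3*k + 3).
Check: Δs_k = -5*k**4 - 10*k**3 - 22*k**2 - 23*k - 5. ✓
Evaluate s at k=11 and k=2: -166705 and -70; difference -166635.

Σ = -166635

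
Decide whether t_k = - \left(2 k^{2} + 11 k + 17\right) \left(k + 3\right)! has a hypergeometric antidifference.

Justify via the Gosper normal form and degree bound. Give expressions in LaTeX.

Yes. s_k = - \left(2 k + 3\right) \left(k + 3\right)!.

The ratio is (k + 4)*(11*k + 2*(k + 1)**2 + 28)/(2*k**2 + 11*k + 17).
Factor: A=k + 4; B=1; C=k**2 + 11*k/2 + 17/2.
Need (k + 4)·f(k+1) − (1)·f(k) = k**2 + 11*k/2 + 17/2.
deg f ≤ 1 (via 1,0,2).
Match coefficients ⇒ f(k) = (2*k + 3)/2.
Certificate R = B(k−1)f/C = (2*k + 3)/(2*k**2 + 11*k + 17) gives s_k = -(2*k + 3)*factorial(k + 3).
s_(k+1) − s_k = -(2*k**2 + 11*k + 17)*factorial(k + 3) = t_k.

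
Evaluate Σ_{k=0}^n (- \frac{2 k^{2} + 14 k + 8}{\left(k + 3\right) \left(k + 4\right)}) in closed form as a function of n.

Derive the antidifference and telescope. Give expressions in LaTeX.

Compute t_(k+1)/t_k: get (k + 3)*(7*k + (k + 1)**2 + 11)/((k + 5)*(k**2 + 7*k + 4)).
Normal form (A,B,C) = (k + 3, k + 5, k**2 + 7*k + 4).
Set up (k + 3)·f(k+1) − (k + 4)·f(k) − (k**2 + 7*k + 4) = 0.
Degrees (1,1,2) ⇒ d ≤ 2.
Solving with deg f ≤ 2: f(k) = k*(3*k + 1)/3.
Then R = B(k−1)f/C = k*(k + 4)*(3*k + 1)/(3*(k**2 + 7*k + 4)), so s_k = R(k)·t_k = -2*k*(3*k + 1)/(3*k + 9).
Verify: 2*(-k**2 - 7*k - 4)/(k**2 + 7*k + 12) matches t_k.
s_(n+1) = 2*(-3*n**2 - 7*n - 4)/(3*(n + 4)) and s_(0) = 0, so S(n) = 2*(-3*n**2 - 7*n - 4)/(3*(n + 4)).

S(n) = \frac{2 \left(- 3 n^{2} - 7 n - 4\right)}{3 \left(n + 4\right)}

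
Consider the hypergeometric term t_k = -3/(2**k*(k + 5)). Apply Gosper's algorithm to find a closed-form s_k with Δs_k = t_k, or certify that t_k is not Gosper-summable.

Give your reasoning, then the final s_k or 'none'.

r(k) = (k + 5)/(2*(k + 6)) after simplifying.
Factor: A=k/2 + 5/2; B=k + 6; C=1.
f must satisfy (k/2 + 5/2)·f(k+1) − (k + 5)·f(k) = 1.
d = -1 from the (1,1,0) case.
d = -1 < 0 ⇒ no nonzero polynomial f; not summable.

not Gosper-summable; s_k does not exist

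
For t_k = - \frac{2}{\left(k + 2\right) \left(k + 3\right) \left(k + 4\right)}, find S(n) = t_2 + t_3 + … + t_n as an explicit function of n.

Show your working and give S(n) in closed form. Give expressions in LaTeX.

S(n) = \frac{- n^{2} - 7 n + 8}{20 \left(n^{2} + 7 n + 12\right)}

Compute t_(k+1)/t_k: get (k + 2)/(k + 5).
Normal form (A,B,C) = (k + 2, k + 5, 1).
Key eq: (k + 2)·f(k+1) = (k + 4)·f(k) + (1).
From deg A=1, deg B=1, deg C=0: d=2.
Match coefficients ⇒ f(k) = k*(k + 5)/12.
Then R = B(k−1)f/C = k*(k + 4)*(k + 5)/12, so s_k = R(k)·t_k = k*(-k - 5)/(6*(k + 2)*(k + 3)).
s_(k+1) − s_k = -2/(k**3 + 9*k**2 + 26*k + 24) = t_k.
s_(n+1) = (-n**2 - 7*n - 6)/(6*(n**2 + 7*n + 12)) and s_(2) = -7/60, so S(n) = (-n**2 - 7*n + 8)/(20*(n**2 + 7*n + 12)).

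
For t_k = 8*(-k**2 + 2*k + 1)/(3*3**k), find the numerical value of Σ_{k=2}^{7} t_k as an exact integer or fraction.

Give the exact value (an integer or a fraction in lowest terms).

Σ = -2696/6561

Ratio r(k) = (k**2 - 2)/(3*(k**2 - 2*k - 1)).
Factor: A=1/3; B=1; C=k**2 - 2*k - 1.
Set up (1/3)·f(k+1) − (1)·f(k) − (k**2 - 2*k - 1) = 0.
Bound: deg f ≤ 2.
Coefficient equations give f(k) = -3*(k**2 - k - 1)/2.
So s_k = (B(k−1)f/C)·t_k = (-3*(k**2 - k - 1)/(2*(k**2 - 2*k - 1)))·t_k = 4*(k**2 - k - 1)/3**k.
Verify: 8*(-k**2 + 2*k + 1)/(3*3**k) matches t_k.
Evaluate s at k=8 and k=2: 220/6561 and 4/9; difference -2696/6561.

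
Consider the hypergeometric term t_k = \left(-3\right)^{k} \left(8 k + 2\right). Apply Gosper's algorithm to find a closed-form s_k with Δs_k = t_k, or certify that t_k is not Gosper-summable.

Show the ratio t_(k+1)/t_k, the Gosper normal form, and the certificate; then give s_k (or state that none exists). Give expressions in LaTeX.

s_k = \left(-3\right)^{k} \left(1 - 2 k\right)

The ratio is 3*(-4*k - 5)/(4*k + 1).
Factor: A=-3; B=1; C=k + 1/4.
Key eq: (-3)·f(k+1) = (1)·f(k) + (k + 1/4).
deg f ≤ 1 (via 0,0,1).
Coefficient equations give f(k) = -(2*k - 1)/8.
Then R = B(k−1)f/C = -(2*k - 1)/(2*(4*k + 1)), so s_k = R(k)·t_k = (-3)**k*(1 - 2*k).
Check: Δs_k = (-3)**k*(8*k + 2). ✓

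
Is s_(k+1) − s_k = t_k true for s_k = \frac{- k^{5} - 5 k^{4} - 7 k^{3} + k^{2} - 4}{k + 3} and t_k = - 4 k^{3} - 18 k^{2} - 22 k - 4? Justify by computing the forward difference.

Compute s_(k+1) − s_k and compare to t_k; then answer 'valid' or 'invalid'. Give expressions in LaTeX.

Invalid: residual \frac{2 \left(3 k^{4} + 26 k^{3} + 73 k^{2} + 74 k + 8\right)}{k^{2} + 7 k + 12} ≠ 0.

s_(k+1) = (-(k + 1)**5 - 5*(k + 1)**4 - 7*(k + 1)**3 + (k + 1)**2 - 4)/(k + 4)
s_(k+1) − s_k = 4*(-k**5 - 10*k**4 - 36*k**3 - 57*k**2 - 36*k - 8)/(k**2 + 7*k + 12)
(s_(k+1) − s_k) − t_k = 2*(3*k**4 + 26*k**3 + 73*k**2 + 74*k + 8)/(k**2 + 7*k + 12)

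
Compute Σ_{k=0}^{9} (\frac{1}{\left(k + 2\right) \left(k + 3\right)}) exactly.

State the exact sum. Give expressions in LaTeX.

t_(k+1)/t_k = (k + 2)/(k + 4).
So A=k + 2 and B=k + 4, with C=1.
Key eq: (k + 2)·f(k+1) = (k + 3)·f(k) + (1).
deg f ≤ 1 (via 1,1,0).
Coefficient equations give f(k) = k/2.
Certificate R = B(k−1)f/C = k*(k + 3)/2 gives s_k = k/(2*(k + 2)).
Δs = 1/(k**2 + 5*k + 6), as required.
Sum = s_(10) − s_(0); s_(10) = 5/12, s_(0) = 0 ⇒ 5/12.

Σ = 5/12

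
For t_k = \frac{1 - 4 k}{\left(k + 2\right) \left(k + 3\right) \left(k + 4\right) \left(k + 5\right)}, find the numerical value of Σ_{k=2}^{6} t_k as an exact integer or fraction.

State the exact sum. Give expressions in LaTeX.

Σ = -7/264

Step 1: r(k) = (k + 2)*(4*k + 3)/((k + 6)*(4*k - 1)).
Take A(k)=k + 2, B(k)=k + 6, C(k)=k - 1/4.
Key eq: (k + 2)·f(k+1) = (k + 5)·f(k) + (k - 1/4).
Degrees (1,1,1) ⇒ d ≤ 3.
Solve for f: f(k) = k*(k - 2)*(k + 11)/96 (degree 3 ≤ 3).
Certificate R = B(k−1)f/C = k*(k - 2)*(k + 5)*(k + 11)/(24*(4*k - 1)) gives s_k = k*(-k**2 - 9*k + 22)/(24*(k + 2)*(k + 3)*(k + 4)).
s_(k+1) − s_k = (1 - 4*k)/(k**4 + 14*k**3 + 71*k**2 + 154*k + 120) = t_k.
Telescoping: Σ = s_(7) − s_(2) = -7/264 − (0) = -7/264.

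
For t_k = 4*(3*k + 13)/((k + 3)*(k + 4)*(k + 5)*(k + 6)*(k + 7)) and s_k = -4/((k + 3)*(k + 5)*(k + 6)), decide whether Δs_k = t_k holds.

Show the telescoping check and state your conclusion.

s_(k+1) = -4/((k + 4)*(k + 6)*(k + 7))
s_(k+1) − s_k = 4*(3*k + 13)/(k**5 + 25*k**4 + 245*k**3 + 1175*k**2 + 2754*k + 2520)
(s_(k+1) − s_k) − t_k = 0

valid (s_(k+1) − s_k reduces to t_k)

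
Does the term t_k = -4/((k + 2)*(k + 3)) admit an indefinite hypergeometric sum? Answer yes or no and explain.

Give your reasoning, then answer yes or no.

Yes. s_k = -2*k/(k + 2).

Ratio r(k) = (k + 2)/(k + 4).
So A=k + 2 and B=k + 4, with C=1.
Need (k + 2)·f(k+1) − (k + 3)·f(k) = 1.
From deg A=1, deg B=1, deg C=0: d=1.
Coefficient equations give f(k) = k/2.
R(k) = B(k−1)·f(k)/C(k) = k*(k + 3)/2; s_k = R·t_k = -2*k/(k + 2).
Verify: -4/(k**2 + 5*k + 6) matches t_k.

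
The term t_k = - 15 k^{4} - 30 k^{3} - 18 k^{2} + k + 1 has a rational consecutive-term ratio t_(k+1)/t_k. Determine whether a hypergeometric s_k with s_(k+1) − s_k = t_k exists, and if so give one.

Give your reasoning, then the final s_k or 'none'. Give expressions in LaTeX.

s_k = k \left(- 3 k^{4} + 4 k^{2} + 2 k - 2\right)

r(k) = (15*k**4 + 90*k**3 + 198*k**2 + 185*k + 61)/(15*k**4 + 30*k**3 + 18*k**2 - k - 1) after simplifying.
Factor: A=1; B=1; C=k**4 + 2*k**3 + 6*k**2/5 - k/15 - 1/15.
f must satisfy (1)·f(k+1) − (1)·f(k) = k**4 + 2*k**3 + 6*k**2/5 - k/15 - 1/15.
deg f ≤ 5 (via 0,0,4).
A polynomial solution: f(k) = k*(3*k**4 - 4*k**2 - 2*k + 2)/15.
Certificate R = B(k−1)f/C = k*(3*k**4 - 4*k**2 - 2*k + 2)/(15*k**4 + 30*k**3 + 18*k**2 - k - 1) gives s_k = k*(-3*k**4 + 4*k**2 + 2*k - 2).
Verify: -15*k**4 - 30*k**3 - 18*k**2 + k + 1 matches t_k.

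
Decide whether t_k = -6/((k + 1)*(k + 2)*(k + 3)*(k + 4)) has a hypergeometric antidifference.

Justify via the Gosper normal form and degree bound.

Yes. s_k = k*(-k**2 - 6*k - 11)/(3*(k + 1)*(k + 2)*(k + 3)).

Ratio r(k) = (k + 1)/(k + 5).
A = k + 1, B = k + 5, C = 1.
Key eq: (k + 1)·f(k+1) = (k + 4)·f(k) + (1).
d = 3 from the (1,1,0) case.
A polynomial solution: f(k) = k*(k**2 + 6*k + 11)/18.
R(k) = B(k−1)·f(k)/C(k) = k*(k + 4)*(k**2 + 6*k + 11)/18; s_k = R·t_k = k*(-k**2 - 6*k - 11)/(3*(k + 1)*(k + 2)*(k + 3)).
Check: Δs_k = -6/(k**4 + 10*k**3 + 35*k**2 + 50*k + 24). ✓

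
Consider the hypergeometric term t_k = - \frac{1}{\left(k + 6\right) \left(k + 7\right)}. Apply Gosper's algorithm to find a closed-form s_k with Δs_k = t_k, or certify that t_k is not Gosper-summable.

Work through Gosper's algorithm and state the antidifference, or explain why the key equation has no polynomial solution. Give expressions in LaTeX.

s_k = - \frac{k}{6 k + 36}

Compute t_(k+1)/t_k: get (k + 6)/(k + 8).
Gosper form: A/B · C(k+1)/C(k) with A=k + 6, B=k + 8, C=1.
Solve (k + 6)·f(k+1) − (k + 7)·f(k) = 1.
deg f ≤ 1 (via 1,1,0).
Solve for f: f(k) = k/6 (degree 1 ≤ 1).
So s_k = (B(k−1)f/C)·t_k = (k*(k + 7)/6)·t_k = -k/(6*k + 36).
s_(k+1) − s_k = -1/(k**2 + 13*k + 42) = t_k.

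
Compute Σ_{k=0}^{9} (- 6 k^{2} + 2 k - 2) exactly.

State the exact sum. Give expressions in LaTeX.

r(k) = (-k + 3*(k + 1)**2)/(3*k**2 - k + 1) after simplifying.
So A=1 and B=1, with C=k**2 - k/3 + 1/3.
Solve (1)·f(k+1) − (1)·f(k) = k**2 - k/3 + 1/3.
Bound: deg f ≤ 3.
Coefficient equations give f(k) = k*(k**2 - 2*k + 2)/3.
So s_k = (B(k−1)f/C)·t_k = (k*(k**2 - 2*k + 2)/(3*k**2 - k + 1))·t_k = 2*k*(-k**2 + 2*k - 2).
s_(k+1) − s_k = -6*k**2 + 2*k - 2 = t_k.
Telescoping: Σ = s_(10) − s_(0) = -1640 − (0) = -1640.

Σ = -1640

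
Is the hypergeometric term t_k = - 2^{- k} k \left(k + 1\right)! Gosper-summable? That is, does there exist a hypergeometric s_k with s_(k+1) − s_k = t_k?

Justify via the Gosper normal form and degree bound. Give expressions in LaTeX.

t_(k+1)/t_k = (k + 1)*(k + 2)/(2*k).
Normal form (A,B,C) = (k/2 + 1, 1, k).
f must satisfy (k/2 + 1)·f(k+1) − (1)·f(k) = k.
d = 0 from the (1,0,1) case.
Match coefficients ⇒ f(k) = 2.
Then R = B(k−1)f/C = 2/k, so s_k = R(k)·t_k = -2**(1 - k)*factorial(k + 1).
Δs = -k*factorial(k + 1)/2**k, as required.

Yes. s_k = - 2^{1 - k} \left(k + 1\right)!.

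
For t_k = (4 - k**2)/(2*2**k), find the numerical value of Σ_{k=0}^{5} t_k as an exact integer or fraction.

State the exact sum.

Σ = 111/64

Compute t_(k+1)/t_k: get ((k + 1)**2 - 4)/(2*(k**2 - 4)).
Gosper form: A/B · C(k+1)/C(k) with A=1/2, B=1, C=k**2 - 4.
Set up (1/2)·f(k+1) − (1)·f(k) − (k**2 - 4) = 0.
d = 2 from the (0,0,2) case.
A polynomial solution: f(k) = -2*(k**2 + 2*k - 1).
So s_k = (B(k−1)f/C)·t_k = (-2*(k**2 + 2*k - 1)/((k - 2)*(k + 2)))·t_k = (k**2 + 2*k - 1)/2**k.
Verify: (4 - k**2)/(2*2**k) matches t_k.
Telescoping: Σ = s_(6) − s_(0) = 47/64 − (-1) = 111/64.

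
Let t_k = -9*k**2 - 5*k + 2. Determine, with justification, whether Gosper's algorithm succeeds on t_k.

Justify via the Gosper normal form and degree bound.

Yes. s_k = k*(-3*k**2 + 2*k + 3).

Compute t_(k+1)/t_k: get (9*k**2 + 23*k + 12)/(9*k**2 + 5*k - 2).
A = 1, B = 1, C = k**2 + 5*k/9 - 2/9.
Solve (1)·f(k+1) − (1)·f(k) = k**2 + 5*k/9 - 2/9.
From deg A=0, deg B=0, deg C=2: d=3.
Coefficient equations give f(k) = k*(3*k**2 - 2*k - 3)/9.
So s_k = (B(k−1)f/C)·t_k = (k*(3*k**2 - 2*k - 3)/(9*k**2 + 5*k - 2))·t_k = k*(-3*k**2 + 2*k + 3).
s_(k+1) − s_k = -9*k**2 - 5*k + 2 = t_k.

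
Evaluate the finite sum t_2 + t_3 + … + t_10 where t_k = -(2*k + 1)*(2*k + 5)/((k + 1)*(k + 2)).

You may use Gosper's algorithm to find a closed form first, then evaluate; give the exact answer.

t_(k+1)/t_k = (k + 1)*(2*k + 3)*(2*k + 7)/((k + 3)*(2*k + 1)*(2*k + 5)).
A = k + 1, B = k + 3, C = k**2 + 3*k + 5/4.
f must satisfy (k + 1)·f(k+1) − (k + 2)·f(k) = k**2 + 3*k + 5/4.
deg f ≤ 2 (via 1,1,2).
Coefficient equations give f(k) = k*(4*k + 1)/4.
Then R = B(k−1)f/C = k*(k + 2)*(4*k + 1)/((2*k + 1)*(2*k + 5)), so s_k = R(k)·t_k = k*(-4*k - 1)/(k + 1).
Check: Δs_k = (-4*k**2 - 12*k - 5)/(k**2 + 3*k + 2). ✓
Evaluate s at k=11 and k=2: -165/4 and -6; difference -141/4.

Σ = -141/4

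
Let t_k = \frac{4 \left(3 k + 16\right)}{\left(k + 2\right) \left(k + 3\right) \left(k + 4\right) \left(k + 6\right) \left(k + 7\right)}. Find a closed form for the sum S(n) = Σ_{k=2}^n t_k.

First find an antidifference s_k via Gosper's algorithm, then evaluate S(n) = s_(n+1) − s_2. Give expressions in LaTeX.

Step 1: r(k) = (k + 2)*(k + 6)*(3*k + 19)/((k + 5)*(k + 8)*(3*k + 16)).
A = k + 2, B = k + 8, C = k**2 + 31*k/3 + 80/3.
Solve (k + 2)·f(k+1) − (k + 7)·f(k) = k**2 + 31*k/3 + 80/3.
deg f ≤ 5 (via 1,1,2).
Solve for f: f(k) = k*(k + 4)*(k + 5)*(k**2 + 11*k + 36)/108 (degree 5 ≤ 5).
Certificate R = B(k−1)f/C = k*(k + 4)*(k + 7)*(k**2 + 11*k + 36)/(36*(3*k + 16)) gives s_k = k*(k**2 + 11*k + 36)/(9*(k**3 + 11*k**2 + 36*k + 36)).
Verify: 4*(3*k + 16)/(k**5 + 22*k**4 + 185*k**3 + 740*k**2 + 1404*k + 1008) matches t_k.
Σ_(k=2)^n t_k = s_(n+1) − s_(2) = ((n**3 + 14*n**2 + 61*n + 48)/(9*(n**3 + 14*n**2 + 61*n + 84))) − (31/360), i.e. (n**3 + 14*n**2 + 61*n - 76)/(40*(n**3 + 14*n**2 + 61*n + 84)).

S(n) = \frac{n^{3} + 14 n^{2} + 61 n - 76}{40 \left(n^{3} + 14 n^{2} + 61 n + 84\right)}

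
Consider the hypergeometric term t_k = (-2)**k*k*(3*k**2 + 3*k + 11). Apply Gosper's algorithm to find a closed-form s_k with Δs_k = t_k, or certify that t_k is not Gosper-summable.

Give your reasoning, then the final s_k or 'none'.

t_(k+1)/t_k = 2*(-3*k**3 - 12*k**2 - 26*k - 17)/(k*(3*k**2 + 3*k + 11)).
A = -2, B = 1, C = k**3 + k**2 + 11*k/3.
f must satisfy (-2)·f(k+1) − (1)·f(k) = k**3 + k**2 + 11*k/3.
Bound: deg f ≤ 3.
A polynomial solution: f(k) = -(k**3 - k**2 + 3*k - 2)/3.
So s_k = (B(k−1)f/C)·t_k = (-(k**3 - k**2 + 3*k - 2)/(k*(3*k**2 + 3*k + 11)))·t_k = (-2)**k*(-k**3 + k**2 - 3*k + 2).
s_(k+1) − s_k = (-2)**k*k*(3*k**2 + 3*k + 11) = t_k.

s_k = (-2)**k*(-k**3 + k**2 - 3*k + 2)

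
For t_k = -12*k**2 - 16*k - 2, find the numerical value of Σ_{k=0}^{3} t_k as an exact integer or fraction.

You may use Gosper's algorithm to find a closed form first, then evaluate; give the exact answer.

Σ = -272

t_(k+1)/t_k = (6*k**2 + 20*k + 15)/(6*k**2 + 8*k + 1).
Take A(k)=1, B(k)=1, C(k)=k**2 + 4*k/3 + 1/6.
Set up (1)·f(k+1) − (1)·f(k) − (k**2 + 4*k/3 + 1/6) = 0.
deg f ≤ 3 (via 0,0,2).
Match coefficients ⇒ f(k) = k*(2*k**2 + k - 2)/6.
Then R = B(k−1)f/C = k*(2*k**2 + k - 2)/(6*k**2 + 8*k + 1), so s_k = R(k)·t_k = 2*k*(-2*k**2 - k + 2).
Verify: -12*k**2 - 16*k - 2 matches t_k.
Telescoping: Σ = s_(4) − s_(0) = -272 − (0) = -272.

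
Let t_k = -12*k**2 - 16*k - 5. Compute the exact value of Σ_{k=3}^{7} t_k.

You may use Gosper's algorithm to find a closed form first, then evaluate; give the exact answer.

Σ = -2045

The ratio is (12*k**2 + 40*k + 33)/(12*k**2 + 16*k + 5).
So A=1 and B=1, with C=k**2 + 4*k/3 + 5/12.
Key eq: (1)·f(k+1) = (1)·f(k) + (k**2 + 4*k/3 + 5/12).
d = 3 from the (0,0,2) case.
Coefficient equations give f(k) = k*(4*k**2 + 2*k - 1)/12.
So s_k = (B(k−1)f/C)·t_k = (k*(4*k**2 + 2*k - 1)/((2*k + 1)*(6*k + 5)))·t_k = k*(-4*k**2 - 2*k + 1).
Δs = -12*k**2 - 16*k - 5, as required.
Evaluate s at k=8 and k=3: -2168 and -123; difference -2045.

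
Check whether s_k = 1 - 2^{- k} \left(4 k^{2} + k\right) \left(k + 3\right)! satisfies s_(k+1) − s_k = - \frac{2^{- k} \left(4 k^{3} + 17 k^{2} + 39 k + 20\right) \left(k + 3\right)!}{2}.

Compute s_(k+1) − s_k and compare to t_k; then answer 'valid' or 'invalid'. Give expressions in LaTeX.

s_(k+1) = -2**(-k - 1)*(k + 4*(k + 1)**2 + 1)*factorial(k + 4) + 1
s_(k+1) − s_k = -(4*k**3 + 17*k**2 + 39*k + 20)*factorial(k + 3)/(2*2**k)
(s_(k+1) − s_k) − t_k = 0

Valid: the claim telescopes to t_k.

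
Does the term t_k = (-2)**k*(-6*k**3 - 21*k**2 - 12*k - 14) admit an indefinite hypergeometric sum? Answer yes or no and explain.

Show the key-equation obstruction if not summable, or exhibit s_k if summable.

Yes. s_k = (-2)**k*(2*k**3 + 3*k**2 - 4*k + 4).

t_(k+1)/t_k = 2*(-6*k**3 - 39*k**2 - 72*k - 53)/(6*k**3 + 21*k**2 + 12*k + 14).
Take A(k)=-2, B(k)=1, C(k)=k**3 + 7*k**2/2 + 2*k + 7/3.
Key eq: (-2)·f(k+1) = (1)·f(k) + (k**3 + 7*k**2/2 + 2*k + 7/3).
Bound: deg f ≤ 3.
A polynomial solution: f(k) = -(2*k**3 + 3*k**2 - 4*k + 4)/6.
Certificate R = B(k−1)f/C = -(2*k**3 + 3*k**2 - 4*k + 4)/(6*k**3 + 21*k**2 + 12*k + 14) gives s_k = (-2)**k*(2*k**3 + 3*k**2 - 4*k + 4).
Check: Δs_k = (-2)**k*(-6*k**3 - 21*k**2 - 12*k - 14). ✓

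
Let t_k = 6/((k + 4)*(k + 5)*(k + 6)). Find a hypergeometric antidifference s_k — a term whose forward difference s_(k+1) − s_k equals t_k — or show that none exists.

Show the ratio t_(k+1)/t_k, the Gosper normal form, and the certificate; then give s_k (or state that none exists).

s_k = 3*k*(k + 9)/(20*(k + 4)*(k + 5))

Step 1: r(k) = (k + 4)/(k + 7).
So A=k + 4 and B=k + 7, with C=1.
Need (k + 4)·f(k+1) − (k + 6)·f(k) = 1.
Bound: deg f ≤ 2.
Match coefficients ⇒ f(k) = k*(k + 9)/40.
Then R = B(k−1)f/C = k*(k + 6)*(k + 9)/40, so s_k = R(k)·t_k = 3*k*(k + 9)/(20*(k + 4)*(k + 5)).
Δs = 6/(k**3 + 15*k**2 + 74*k + 120), as required.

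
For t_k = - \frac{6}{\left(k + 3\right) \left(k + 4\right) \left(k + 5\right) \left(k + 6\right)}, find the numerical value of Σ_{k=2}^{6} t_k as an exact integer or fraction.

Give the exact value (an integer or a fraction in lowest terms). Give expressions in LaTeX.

Σ = -37/4620

t_(k+1)/t_k = (k + 3)/(k + 7).
Factor: A=k + 3; B=k + 7; C=1.
f must satisfy (k + 3)·f(k+1) − (k + 6)·f(k) = 1.
deg f ≤ 3 (via 1,1,0).
Solving with deg f ≤ 3: f(k) = k*(k**2 + 12*k + 47)/180.
So s_k = (B(k−1)f/C)·t_k = (k*(k + 6)*(k**2 + 12*k + 47)/180)·t_k = k*(-k**2 - 12*k - 47)/(30*(k + 3)*(k + 4)*(k + 5)).
Check: Δs_k = -6/(k**4 + 18*k**3 + 119*k**2 + 342*k + 360). ✓
Evaluate s at k=7 and k=2: -7/220 and -1/42; difference -37/4620.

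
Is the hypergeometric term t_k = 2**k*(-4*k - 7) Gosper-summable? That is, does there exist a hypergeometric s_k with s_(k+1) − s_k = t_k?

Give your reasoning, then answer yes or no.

Step 1: r(k) = 2*(4*k + 11)/(4*k + 7).
Normal form (A,B,C) = (2, 1, k + 7/4).
Key eq: (2)·f(k+1) = (1)·f(k) + (k + 7/4).
deg f ≤ 1 (via 0,0,1).
A polynomial solution: f(k) = (4*k - 1)/4.
Certificate R = B(k−1)f/C = (4*k - 1)/(4*k + 7) gives s_k = 2**k*(1 - 4*k).
Δs = 2**k*(-4*k - 7), as required.

Yes. s_k = 2**k*(1 - 4*k).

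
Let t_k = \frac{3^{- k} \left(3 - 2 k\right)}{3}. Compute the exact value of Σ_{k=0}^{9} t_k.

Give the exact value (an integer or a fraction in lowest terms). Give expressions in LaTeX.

Σ = 6562/6561

Compute t_(k+1)/t_k: get (2*k - 1)/(3*(2*k - 3)).
A = 1/3, B = 1, C = k - 3/2.
f must satisfy (1/3)·f(k+1) − (1)·f(k) = k - 3/2.
From deg A=0, deg B=0, deg C=1: d=1.
A polynomial solution: f(k) = -3*(k - 1)/2.
So s_k = (B(k−1)f/C)·t_k = (-3*(k - 1)/(2*k - 3))·t_k = (k - 1)/3**k.
Δs = (3 - 2*k)/(3*3**k), as required.
Sum = s_(10) − s_(0); s_(10) = 1/6561, s_(0) = -1 ⇒ 6562/6561.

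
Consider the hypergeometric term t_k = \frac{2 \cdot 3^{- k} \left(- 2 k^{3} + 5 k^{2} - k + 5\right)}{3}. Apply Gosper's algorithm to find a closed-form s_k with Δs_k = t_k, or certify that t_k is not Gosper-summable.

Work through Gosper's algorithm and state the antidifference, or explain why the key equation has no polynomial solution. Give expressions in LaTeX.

Compute t_(k+1)/t_k: get (2*k**3 + k**2 - 3*k - 7)/(3*(2*k**3 - 5*k**2 + k - 5)).
So A=1/3 and B=1, with C=k**3 - 5*k**2/2 + k/2 - 5/2.
Need (1/3)·f(k+1) − (1)·f(k) = k**3 - 5*k**2/2 + k/2 - 5/2.
Degrees (0,0,3) ⇒ d ≤ 3.
Coefficient equations give f(k) = -3*(k**3 - k**2 + k - 2)/2.
Certificate R = B(k−1)f/C = -3*(k**3 - k**2 + k - 2)/(2*k**3 - 5*k**2 + k - 5) gives s_k = 2*(k**3 - k**2 + k - 2)/3**k.
Verify: 2*(-2*k**3 + 5*k**2 - k + 5)/(3*3**k) matches t_k.

s_k = 2 \cdot 3^{- k} \left(k^{3} - k^{2} + k - 2\right)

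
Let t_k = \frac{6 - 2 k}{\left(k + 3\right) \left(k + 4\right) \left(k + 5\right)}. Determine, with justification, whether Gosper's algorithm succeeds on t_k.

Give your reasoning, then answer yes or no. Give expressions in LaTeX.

t_(k+1)/t_k = (k - 2)*(k + 3)/((k - 3)*(k + 6)).
Normal form (A,B,C) = (k + 3, k + 6, k - 3).
Solve (k + 3)·f(k+1) − (k + 5)·f(k) = k - 3.
Bound: deg f ≤ 2.
Match coefficients ⇒ f(k) = -k.
Certificate R = B(k−1)f/C = -k*(k + 5)/(k - 3) gives s_k = 2*k/((k + 3)*(k + 4)).
s_(k+1) − s_k = 2*(3 - k)/(k**3 + 12*k**2 + 47*k + 60) = t_k.

Yes. s_k = \frac{2 k}{\left(k + 3\right) \left(k + 4\right)}.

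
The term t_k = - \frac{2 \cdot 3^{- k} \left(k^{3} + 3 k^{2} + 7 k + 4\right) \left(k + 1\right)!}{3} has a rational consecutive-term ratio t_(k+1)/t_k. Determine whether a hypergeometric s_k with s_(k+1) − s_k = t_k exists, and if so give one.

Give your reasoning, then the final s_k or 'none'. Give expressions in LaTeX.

t_(k+1)/t_k = (k**4 + 8*k**3 + 28*k**2 + 47*k + 30)/(3*(k**3 + 3*k**2 + 7*k + 4)).
Gosper form: A/B · C(k+1)/C(k) with A=k/3 + 2/3, B=1, C=k**3 + 3*k**2 + 7*k + 4.
Set up (k/3 + 2/3)·f(k+1) − (1)·f(k) − (k**3 + 3*k**2 + 7*k + 4) = 0.
From deg A=1, deg B=0, deg C=3: d=2.
Coefficient equations give f(k) = 3*(k**2 + 2*k + 2).
Certificate R = B(k−1)f/C = 3*(k**2 + 2*k + 2)/(k**3 + 3*k**2 + 7*k + 4) gives s_k = -2*(k**2 + 2*k + 2)*factorial(k + 1)/3**k.
Δs = -2*(k**3 + 3*k**2 + 7*k + 4)*factorial(k + 1)/(3*3**k), as required.

s_k = - 2 \cdot 3^{- k} \left(k^{2} + 2 k + 2\right) \left(k + 1\right)!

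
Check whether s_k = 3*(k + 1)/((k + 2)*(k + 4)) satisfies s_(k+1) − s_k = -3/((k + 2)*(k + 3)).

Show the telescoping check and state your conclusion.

Invalid: residual 9*(2*k + 7)/(k**4 + 14*k**3 + 71*k**2 + 154*k + 120) ≠ 0.

s_(k+1) = 3*(k + 2)/((k + 3)*(k + 5))
s_(k+1) − s_k = 3*(-k**2 - 3*k + 1)/(k**4 + 14*k**3 + 71*k**2 + 154*k + 120)
(s_(k+1) − s_k) − t_k = 9*(2*k + 7)/(k**4 + 14*k**3 + 71*k**2 + 154*k + 120)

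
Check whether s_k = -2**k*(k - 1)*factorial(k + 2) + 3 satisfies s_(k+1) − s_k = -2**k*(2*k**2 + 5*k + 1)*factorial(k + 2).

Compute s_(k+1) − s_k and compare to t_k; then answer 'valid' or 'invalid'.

valid; difference matches t_k

s_(k+1) = -2**(k + 1)*k*factorial(k + 3) + 3
s_(k+1) − s_k = -2**k*(2*k**2 + 5*k + 1)*factorial(k + 2)
(s_(k+1) − s_k) − t_k = 0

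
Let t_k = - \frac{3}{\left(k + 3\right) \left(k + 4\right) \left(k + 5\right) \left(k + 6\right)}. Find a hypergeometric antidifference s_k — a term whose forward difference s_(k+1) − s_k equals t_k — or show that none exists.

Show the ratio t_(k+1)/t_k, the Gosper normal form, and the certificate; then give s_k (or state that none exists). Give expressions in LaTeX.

t_(k+1)/t_k = (k + 3)/(k + 7).
So A=k + 3 and B=k + 7, with C=1.
f must satisfy (k + 3)·f(k+1) − (k + 6)·f(k) = 1.
d = 3 from the (1,1,0) case.
A polynomial solution: f(k) = k*(k**2 + 12*k + 47)/180.
Get s_k = R·t_k = k*(-k**2 - 12*k - 47)/(60*(k + 3)*(k + 4)*(k + 5)) with R(k) = B(k−1)f(k)/C(k) = k*(k + 6)*(k**2 + 12*k + 47)/180.
Verify: -3/(k**4 + 18*k**3 + 119*k**2 + 342*k + 360) matches t_k.

s_k = \frac{k \left(- k^{2} - 12 k - 47\right)}{60 \left(k + 3\right) \left(k + 4\right) \left(k + 5\right)}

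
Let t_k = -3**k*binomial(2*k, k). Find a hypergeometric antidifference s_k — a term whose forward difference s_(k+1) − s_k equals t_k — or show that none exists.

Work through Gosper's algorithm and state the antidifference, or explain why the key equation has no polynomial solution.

Step 1: r(k) = 6*(2*k + 1)/(k + 1).
Factor: A=12*k + 6; B=k + 1; C=1.
Key eq: (12*k + 6)·f(k+1) = (k)·f(k) + (1).
d = -1 from the (1,1,0) case.
Bound -1 < 0, so the key equation has no polynomial solution.

none (Gosper's algorithm certifies no s_k)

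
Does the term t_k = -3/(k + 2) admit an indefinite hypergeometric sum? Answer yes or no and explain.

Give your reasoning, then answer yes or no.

No — the linear system for f has no solution.

The ratio is (k + 2)/(k + 3).
So A=k + 2 and B=k + 3, with C=1.
Need (k + 2)·f(k+1) − (k + 2)·f(k) = 1.
deg f ≤ 0 (via 1,1,0).
Generic f = c0 gives residual -1; -1 = 0 cannot hold, so t_k is not Gosper-summable.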